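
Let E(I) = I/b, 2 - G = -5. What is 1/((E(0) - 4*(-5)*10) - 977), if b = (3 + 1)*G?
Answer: -1/777 ≈ -0.0012870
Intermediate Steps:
G = 7 (G = 2 - 1*(-5) = 2 + 5 = 7)
b = 28 (b = (3 + 1)*7 = 4*7 = 28)
E(I) = I/28
1/((E(0) - 4*(-5)*10) - 977) = 1/(((1/28)*0 - 4*(-5)*10) - 977) = 1/((0 + 20*10) - 977) = 1/((0 + 200) - 977) = 1/(200 - 977) = 1/(-777) = -1/777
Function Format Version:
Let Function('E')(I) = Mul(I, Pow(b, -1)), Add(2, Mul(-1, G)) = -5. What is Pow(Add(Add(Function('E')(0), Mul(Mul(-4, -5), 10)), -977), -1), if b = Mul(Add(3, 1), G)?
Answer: Rational(-1, 777) ≈ -0.0012870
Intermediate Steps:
G = 7 (G = Add(2, Mul(-1, -5)) = Add(2, 5) = 7)
b = 28 (b = Mul(Add(3, 1), 7) = Mul(4, 7) = 28)
Function('E')(I) = Mul(Rational(1, 28), I) (Function('E')(I) = Mul(I, Pow(28, -1)) = Mul(I, Rational(1, 28)) = Mul(Rational(1, 28), I))
Pow(Add(Add(Function('E')(0), Mul(Mul(-4, -5), 10)), -977), -1) = Pow(Add(Add(Mul(Rational(1, 28), 0), Mul(Mul(-4, -5), 10)), -977), -1) = Pow(Add(Add(0, Mul(20, 10)), -977), -1) = Pow(Add(Add(0, 200), -977), -1) = Pow(Add(200, -977), -1) = Pow(-777, -1) = Rational(-1, 777)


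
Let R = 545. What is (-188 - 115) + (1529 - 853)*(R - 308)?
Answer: 159909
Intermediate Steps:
(-188 - 115) + (1529 - 853)*(R - 308) = (-188 - 115) + (1529 - 853)*(545 - 308) = -303 + 676*237 = -303 + 160212 = 159909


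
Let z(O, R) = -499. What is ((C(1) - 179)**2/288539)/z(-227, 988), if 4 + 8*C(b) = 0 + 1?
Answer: -2059225/9214781504 ≈ -0.00022347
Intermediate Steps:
C(b) = -3/8 (C(b) = -1/2 + (0 + 1)/8 = -1/2 + (1/8)*1 = -1/2 + 1/8 = -3/8)
((C(1) - 179)**2/288539)/z(-227, 988) = ((-3/8 - 179)**2/288539)/(-499) = ((-1435/8)**2*(1/288539))*(-1/499) = ((2059225/64)*(1/288539))*(-1/499) = (2059225/18466496)*(-1/499) = -2059225/9214781504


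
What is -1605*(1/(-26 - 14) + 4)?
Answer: -51039/8 ≈ -6379.9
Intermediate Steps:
-1605*(1/(-26 - 14) + 4) = -1605*(1/(-40) + 4) = -1605*(-1/40 + 4) = -1605*159/40 = -51039/8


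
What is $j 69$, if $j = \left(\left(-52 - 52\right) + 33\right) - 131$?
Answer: $-13938$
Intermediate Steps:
$j = -202$ ($j = \left(-104 + 33\right) - 131 = -71 - 131 = -202$)
$j 69 = \left(-202\right) 69 = -13938$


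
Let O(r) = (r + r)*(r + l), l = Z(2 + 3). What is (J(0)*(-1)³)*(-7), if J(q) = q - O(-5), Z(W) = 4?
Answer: -70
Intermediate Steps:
l = 4
O(r) = 2*r*(4 + r) (O(r) = (r + r)*(r + 4) = (2*r)*(4 + r) = 2*r*(4 + r))
J(q) = -10 + q (J(q) = q - 2*(-5)*(4 - 5) = q - 2*(-5)*(-1) = q - 1*10 = q - 10 = -10 + q)
(J(0)*(-1)³)*(-7) = ((-10 + 0)*(-1)³)*(-7) = -10*(-1)*(-7) = 10*(-7) = -70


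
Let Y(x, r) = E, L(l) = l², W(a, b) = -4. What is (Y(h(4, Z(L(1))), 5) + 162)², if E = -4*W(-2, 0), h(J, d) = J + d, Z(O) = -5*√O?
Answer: 31684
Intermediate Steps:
E = 16 (E = -4*(-4) = 16)
Y(x, r) = 16
(Y(h(4, Z(L(1))), 5) + 162)² = (16 + 162)² = 178² = 31684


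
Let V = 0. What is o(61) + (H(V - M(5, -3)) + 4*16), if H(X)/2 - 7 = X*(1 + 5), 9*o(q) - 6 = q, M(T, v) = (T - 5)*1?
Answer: 769/9 ≈ 85.444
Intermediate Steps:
M(T, v) = -5 + T (M(T, v) = (-5 + T)*1 = -5 + T)
o(q) = 2/3 + q/9
H(X) = 14 + 12*X (H(X) = 14 + 2*(X*(1 + 5)) = 14 + 2*(X*6) = 14 + 2*(6*X) = 14 + 12*X)
o(61) + (H(V - M(5, -3)) + 4*16) = (2/3 + (1/9)*61) + ((14 + 12*(0 - (-5 + 5))) + 4*16) = (2/3 + 61/9) + ((14 + 12*(0 - 1*0)) + 64) = 67/9 + ((14 + 12*(0 + 0)) + 64) = 67/9 + ((14 + 12*0) + 64) = 67/9 + ((14 + 0) + 64) = 67/9 + (14 + 64) = 67/9 + 78 = 769/9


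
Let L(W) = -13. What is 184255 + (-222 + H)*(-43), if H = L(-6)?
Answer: 194360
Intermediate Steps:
H = -13
184255 + (-222 + H)*(-43) = 184255 + (-222 - 13)*(-43) = 184255 - 235*(-43) = 184255 + 10105 = 194360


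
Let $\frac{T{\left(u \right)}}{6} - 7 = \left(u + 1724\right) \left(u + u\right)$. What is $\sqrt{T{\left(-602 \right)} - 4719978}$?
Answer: $4 i \sqrt{801579} \approx 3581.2 i$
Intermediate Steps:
$T{\left(u \right)} = 42 + 12 u \left(1724 + u\right)$ ($T{\left(u \right)} = 42 + 6 \left(u + 1724\right) \left(u + u\right) = 42 + 6 \left(1724 + u\right) 2 u = 42 + 6 \cdot 2 u \left(1724 + u\right) = 42 + 12 u \left(1724 + u\right)$)
$\sqrt{T{\left(-602 \right)} - 4719978} = \sqrt{\left(42 + 12 \left(-602\right)^{2} + 20688 \left(-602\right)\right) - 4719978} = \sqrt{\left(42 + 12 \cdot 362404 - 12454176\right) - 4719978} = \sqrt{\left(42 + 4348848 - 12454176\right) - 4719978} = \sqrt{-8105286 - 4719978} = \sqrt{-12825264} = 4 i \sqrt{801579}$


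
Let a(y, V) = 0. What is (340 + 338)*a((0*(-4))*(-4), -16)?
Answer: 0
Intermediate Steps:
(340 + 338)*a((0*(-4))*(-4), -16) = (340 + 338)*0 = 678*0 = 0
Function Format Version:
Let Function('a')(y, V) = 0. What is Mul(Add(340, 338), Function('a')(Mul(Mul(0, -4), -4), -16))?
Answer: 0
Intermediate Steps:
Mul(Add(340, 338), Function('a')(Mul(Mul(0, -4), -4), -16)) = Mul(Add(340, 338), 0) = Mul(678, 0) = 0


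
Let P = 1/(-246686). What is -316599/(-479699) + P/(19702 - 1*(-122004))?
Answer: 1006119568207235/1524434855354444 ≈ 0.66000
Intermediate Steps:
P = -1/246686 ≈ -4.0537e-6
-316599/(-479699) + P/(19702 - 1*(-122004)) = -316599/(-479699) - 1/(246686*(19702 - 1*(-122004))) = -316599*(-1/479699) - 1/(246686*(19702 + 122004)) = 316599/479699 - 1/246686/141706 = 316599/479699 - 1/246686*1/141706 = 316599/479699 - 1/34956886316 = 1006119568207235/1524434855354444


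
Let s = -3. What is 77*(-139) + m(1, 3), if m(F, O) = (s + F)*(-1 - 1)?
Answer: -10699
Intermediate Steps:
m(F, O) = 6 - 2*F (m(F, O) = (-3 + F)*(-1 - 1) = (-3 + F)*(-2) = 6 - 2*F)
77*(-139) + m(1, 3) = 77*(-139) + (6 - 2*1) = -10703 + (6 - 2) = -10703 + 4 = -10699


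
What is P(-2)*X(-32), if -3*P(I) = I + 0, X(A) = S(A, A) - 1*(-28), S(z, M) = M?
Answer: -8/3 ≈ -2.6667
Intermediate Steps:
X(A) = 28 + A (X(A) = A - 1*(-28) = A + 28 = 28 + A)
P(I) = -I/3 (P(I) = -(I + 0)/3 = -I/3)
P(-2)*X(-32) = (-⅓*(-2))*(28 - 32) = (⅔)*(-4) = -8/3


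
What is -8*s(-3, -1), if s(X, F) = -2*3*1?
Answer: 48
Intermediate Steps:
s(X, F) = -6 (s(X, F) = -6*1 = -6)
-8*s(-3, -1) = -8*(-6) = -4*(-12) = 48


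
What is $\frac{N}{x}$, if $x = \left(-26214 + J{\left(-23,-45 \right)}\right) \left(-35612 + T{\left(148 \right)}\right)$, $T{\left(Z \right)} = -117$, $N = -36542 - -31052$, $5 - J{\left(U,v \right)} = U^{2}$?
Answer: $- \frac{2745}{477661001} \approx -5.7468 \cdot 10^{-6}$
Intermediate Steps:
$J{\left(U,v \right)} = 5 - U^{2}$
$N = -5490$ ($N = -36542 + 31052 = -5490$)
$x = 955322002$ ($x = \left(-26214 + \left(5 - \left(-23\right)^{2}\right)\right) \left(-35612 - 117\right) = \left(-26214 + \left(5 - 529\right)\right) \left(-35729\right) = \left(-26214 - 524\right) \left(-35729\right) = \left(-26738\right) \left(-35729\right) = 955322002$)
$\frac{N}{x} = - \frac{5490}{955322002} = \left(-5490\right) \frac{1}{955322002} = - \frac{2745}{477661001}$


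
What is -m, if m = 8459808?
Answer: -8459808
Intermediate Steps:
-m = -1*8459808 = -8459808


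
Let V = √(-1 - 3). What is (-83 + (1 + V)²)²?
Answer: 7380 - 688*I ≈ 7380.0 - 688.0*I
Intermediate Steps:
V = 2*I (V = √(-4) = 2*I ≈ 2.0*I)
(-83 + (1 + V)²)² = (-83 + (1 + 2*I)²)²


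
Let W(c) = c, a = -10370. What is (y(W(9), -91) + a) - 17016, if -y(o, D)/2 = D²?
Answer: -43948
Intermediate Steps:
y(o, D) = -2*D²
(y(W(9), -91) + a) - 17016 = (-2*(-91)² - 10370) - 17016 = (-2*8281 - 10370) - 17016 = (-16562 - 10370) - 17016 = -26932 - 17016 = -43948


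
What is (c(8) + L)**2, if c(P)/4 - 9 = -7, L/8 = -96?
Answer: 577600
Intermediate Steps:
L = -768 (L = 8*(-96) = -768)
c(P) = 8 (c(P) = 36 + 4*(-7) = 36 - 28 = 8)
(c(8) + L)**2 = (8 - 768)**2 = (-760)**2 = 577600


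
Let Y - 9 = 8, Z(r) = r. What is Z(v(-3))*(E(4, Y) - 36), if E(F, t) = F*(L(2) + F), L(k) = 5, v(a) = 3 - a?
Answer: 0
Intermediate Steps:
Y = 17 (Y = 9 + 8 = 17)
E(F, t) = F*(5 + F)
Z(v(-3))*(E(4, Y) - 36) = (3 - 1*(-3))*(4*(5 + 4) - 36) = (3 + 3)*(4*9 - 36) = 6*(36 - 36) = 6*0 = 0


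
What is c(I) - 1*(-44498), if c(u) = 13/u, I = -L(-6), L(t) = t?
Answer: 267001/6 ≈ 44500.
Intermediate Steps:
I = 6 (I = -1*(-6) = 6)
c(I) - 1*(-44498) = 13/6 - 1*(-44498) = 13*(1/6) + 44498 = 13/6 + 44498 = 267001/6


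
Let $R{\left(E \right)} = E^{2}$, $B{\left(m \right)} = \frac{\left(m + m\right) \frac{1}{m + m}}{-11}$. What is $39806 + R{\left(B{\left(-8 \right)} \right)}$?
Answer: $\frac{4816527}{121} \approx 39806.0$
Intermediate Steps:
$B{\left(m \right)} = - \frac{1}{11}$ ($B{\left(m \right)} = \frac{2 m}{2 m} \left(- \frac{1}{11}\right) = 2 m \frac{1}{2 m} \left(- \frac{1}{11}\right) = 1 \left(- \frac{1}{11}\right) = - \frac{1}{11}$)
$39806 + R{\left(B{\left(-8 \right)} \right)} = 39806 + \left(- \frac{1}{11}\right)^{2} = 39806 + \frac{1}{121} = \frac{4816527}{121}$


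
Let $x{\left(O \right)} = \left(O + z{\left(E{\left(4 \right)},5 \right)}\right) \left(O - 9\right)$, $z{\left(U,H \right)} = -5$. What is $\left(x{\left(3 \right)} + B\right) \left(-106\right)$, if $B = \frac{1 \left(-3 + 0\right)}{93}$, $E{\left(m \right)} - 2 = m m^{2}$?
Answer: $- \frac{39326}{31} \approx -1268.6$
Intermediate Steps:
$E{\left(m \right)} = 2 + m^{3}$ ($E{\left(m \right)} = 2 + m m^{2} = 2 + m^{3}$)
$x{\left(O \right)} = \left(-9 + O\right) \left(-5 + O\right)$ ($x{\left(O \right)} = \left(O - 5\right) \left(O - 9\right) = \left(-5 + O\right) \left(-9 + O\right) = \left(-9 + O\right) \left(-5 + O\right)$)
$B = - \frac{1}{31}$ ($B = 1 \left(-3\right) \frac{1}{93} = \left(-3\right) \frac{1}{93} = - \frac{1}{31} \approx -0.032258$)
$\left(x{\left(3 \right)} + B\right) \left(-106\right) = \left(\left(45 + 3^{2} - 42\right) - \frac{1}{31}\right) \left(-106\right) = \left(\left(45 + 9 - 42\right) - \frac{1}{31}\right) \left(-106\right) = \left(12 - \frac{1}{31}\right) \left(-106\right) = \frac{371}{31} \left(-106\right) = - \frac{39326}{31}$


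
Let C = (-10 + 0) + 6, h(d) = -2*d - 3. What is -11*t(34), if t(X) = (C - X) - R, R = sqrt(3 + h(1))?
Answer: 418 + 11*I*sqrt(2) ≈ 418.0 + 15.556*I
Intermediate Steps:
h(d) = -3 - 2*d
C = -4 (C = -10 + 6 = -4)
R = I*sqrt(2) (R = sqrt(3 + (-3 - 2*1)) = sqrt(3 + (-3 - 2)) = sqrt(3 - 5) = sqrt(-2) = I*sqrt(2) ≈ 1.4142*I)
t(X) = -4 - X - I*sqrt(2) (t(X) = (-4 - X) - I*sqrt(2) = -4 - X - I*sqrt(2))
-11*t(34) = -11*(-4 - 1*34 - I*sqrt(2)) = -11*(-4 - 34 - I*sqrt(2)) = -11*(-38 - I*sqrt(2)) = 418 + 11*I*sqrt(2)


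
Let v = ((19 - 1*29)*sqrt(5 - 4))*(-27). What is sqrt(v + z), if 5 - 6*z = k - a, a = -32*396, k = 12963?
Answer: 49*I*sqrt(15)/3 ≈ 63.259*I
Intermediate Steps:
a = -12672
z = -12815/3 (z = 5/6 - (12963 - 1*(-12672))/6 = 5/6 - (12963 + 12672)/6 = 5/6 - 1/6*25635 = 5/6 - 8545/2 = -12815/3 ≈ -4271.7)
v = 270 (v = ((19 - 29)*sqrt(1))*(-27) = -10*1*(-27) = -10*(-27) = 270)
sqrt(v + z) = sqrt(270 - 12815/3) = sqrt(-12005/3) = 49*I*sqrt(15)/3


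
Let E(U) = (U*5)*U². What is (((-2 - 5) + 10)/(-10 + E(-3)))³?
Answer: -27/3048625 ≈ -8.8565e-6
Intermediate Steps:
E(U) = 5*U³ (E(U) = (5*U)*U² = 5*U³)
(((-2 - 5) + 10)/(-10 + E(-3)))³ = (((-2 - 5) + 10)/(-10 + 5*(-3)³))³ = ((-7 + 10)/(-10 + 5*(-27)))³ = (3/(-10 - 135))³ = (3/(-145))³ = (3*(-1/145))³ = (-3/145)³ = -27/3048625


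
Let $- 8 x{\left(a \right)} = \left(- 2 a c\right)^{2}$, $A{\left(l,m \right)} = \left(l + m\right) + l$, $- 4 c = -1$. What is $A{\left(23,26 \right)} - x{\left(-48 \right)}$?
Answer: $144$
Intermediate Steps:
$c = \frac{1}{4}$ ($c = \left(- \frac{1}{4}\right) \left(-1\right) = \frac{1}{4} \approx 0.25$)
$A{\left(l,m \right)} = m + 2 l$
$x{\left(a \right)} = - \frac{a^{2}}{32}$ ($x{\left(a \right)} = - \frac{\left(- 2 a \frac{1}{4}\right)^{2}}{8} = - \frac{\left(- \frac{a}{2}\right)^{2}}{8} = - \frac{\frac{1}{4} a^{2}}{8} = - \frac{a^{2}}{32}$)
$A{\left(23,26 \right)} - x{\left(-48 \right)} = \left(26 + 2 \cdot 23\right) - - \frac{\left(-48\right)^{2}}{32} = \left(26 + 46\right) - \left(- \frac{1}{32}\right) 2304 = 72 - -72 = 72 + 72 = 144$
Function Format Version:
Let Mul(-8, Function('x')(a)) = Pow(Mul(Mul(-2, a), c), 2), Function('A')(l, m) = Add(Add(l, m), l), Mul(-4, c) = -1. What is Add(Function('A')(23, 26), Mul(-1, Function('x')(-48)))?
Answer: 144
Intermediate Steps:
c = Rational(1, 4) (c = Mul(Rational(-1, 4), -1) = Rational(1, 4) ≈ 0.25000)
Function('A')(l, m) = Add(m, Mul(2, l))
Function('x')(a) = Mul(Rational(-1, 32), Pow(a, 2)) (Function('x')(a) = Mul(Rational(-1, 8), Pow(Mul(Mul(-2, a), Rational(1, 4)), 2)) = Mul(Rational(-1, 8), Pow(Mul(Rational(-1, 2), a), 2)) = Mul(Rational(-1, 8), Mul(Rational(1, 4), Pow(a, 2))) = Mul(Rational(-1, 32), Pow(a, 2)))
Add(Function('A')(23, 26), Mul(-1, Function('x')(-48))) = Add(Add(26, Mul(2, 23)), Mul(-1, Mul(Rational(-1, 32), Pow(-48, 2)))) = Add(Add(26, 46), Mul(-1, Mul(Rational(-1, 32), 2304))) = Add(72, Mul(-1, -72)) = Add(72, 72) = 144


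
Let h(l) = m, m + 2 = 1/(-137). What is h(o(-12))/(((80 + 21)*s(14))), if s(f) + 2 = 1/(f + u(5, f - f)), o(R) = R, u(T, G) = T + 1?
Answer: 5500/539643 ≈ 0.010192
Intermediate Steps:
u(T, G) = 1 + T
m = -275/137 (m = -2 + 1/(-137) = -2 - 1/137 = -275/137 ≈ -2.0073)
h(l) = -275/137
s(f) = -2 + 1/(6 + f) (s(f) = -2 + 1/(f + (1 + 5)) = -2 + 1/(f + 6) = -2 + 1/(6 + f))
h(o(-12))/(((80 + 21)*s(14))) = -275*(6 + 14)/((-11 - 2*14)*(80 + 21))/137 = -275*20/(101*(-11 - 28))/137 = -275/(137*(101*((1/20)*(-39)))) = -275/(137*(101*(-39/20))) = -275/(137*(-3939/20)) = -275/137*(-20/3939) = 5500/539643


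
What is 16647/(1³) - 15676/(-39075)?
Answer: 650497201/39075 ≈ 16647.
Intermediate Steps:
16647/(1³) - 15676/(-39075) = 16647/1 - 15676*(-1/39075) = 16647*1 + 15676/39075 = 16647 + 15676/39075 = 650497201/39075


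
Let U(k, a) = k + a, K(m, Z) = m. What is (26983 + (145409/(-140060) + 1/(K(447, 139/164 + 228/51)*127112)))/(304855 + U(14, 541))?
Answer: 360276106497949/4077980929016400 ≈ 0.088347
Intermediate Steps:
U(k, a) = a + k
(26983 + (145409/(-140060) + 1/(K(447, 139/164 + 228/51)*127112)))/(304855 + U(14, 541)) = (26983 + (145409/(-140060) + 1/(447*127112)))/(304855 + (541 + 14)) = (26983 + (145409*(-1/140060) + (1/447)*(1/127112)))/(304855 + 555) = (26983 + (-145409/140060 + 1/56819064))/305410 = (26983 - 13862421371/13352480040)*(1/305410) = (360276106497949/13352480040)*(1/305410) = 360276106497949/4077980929016400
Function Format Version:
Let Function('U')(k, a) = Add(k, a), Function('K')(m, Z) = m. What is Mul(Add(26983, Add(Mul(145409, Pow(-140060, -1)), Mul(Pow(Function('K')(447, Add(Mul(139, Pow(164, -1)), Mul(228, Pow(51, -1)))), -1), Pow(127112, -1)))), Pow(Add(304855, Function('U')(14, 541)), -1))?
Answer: Rational(360276106497949, 4077980929016400) ≈ 0.088347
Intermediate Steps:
Function('U')(k, a) = Add(a, k)
Mul(Add(26983, Add(Mul(145409, Pow(-140060, -1)), Mul(Pow(Function('K')(447, Add(Mul(139, Pow(164, -1)), Mul(228, Pow(51, -1)))), -1), Pow(127112, -1)))), Pow(Add(304855, Function('U')(14, 541)), -1)) = Mul(Add(26983, Add(Mul(145409, Pow(-140060, -1)), Mul(Pow(447, -1), Pow(127112, -1)))), Pow(Add(304855, Add(541, 14)), -1)) = Mul(Add(26983, Add(Mul(145409, Rational(-1, 140060)), Mul(Rational(1, 447), Rational(1, 127112)))), Pow(Add(304855, 555), -1)) = Mul(Add(26983, Add(Rational(-145409, 140060), Rational(1, 56819064))), Pow(305410, -1)) = Mul(Add(26983, Rational(-13862421371, 13352480040)), Rational(1, 305410)) = Mul(Rational(360276106497949, 13352480040), Rational(1, 305410)) = Rational(360276106497949, 4077980929016400)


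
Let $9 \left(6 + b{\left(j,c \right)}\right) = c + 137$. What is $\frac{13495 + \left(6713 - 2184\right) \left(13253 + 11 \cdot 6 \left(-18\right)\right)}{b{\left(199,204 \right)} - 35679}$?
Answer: $- \frac{61487865}{40103} \approx -1533.2$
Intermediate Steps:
$b{\left(j,c \right)} = \frac{83}{9} + \frac{c}{9}$ ($b{\left(j,c \right)} = -6 + \frac{c + 137}{9} = -6 + \frac{137 + c}{9} = -6 + \left(\frac{137}{9} + \frac{c}{9}\right) = \frac{83}{9} + \frac{c}{9}$)
$\frac{13495 + \left(6713 - 2184\right) \left(13253 + 11 \cdot 6 \left(-18\right)\right)}{b{\left(199,204 \right)} - 35679} = \frac{13495 + \left(6713 - 2184\right) \left(13253 + 11 \cdot 6 \left(-18\right)\right)}{\left(\frac{83}{9} + \frac{1}{9} \cdot 204\right) - 35679} = \frac{13495 + 4529 \left(13253 + 66 \left(-18\right)\right)}{\left(\frac{83}{9} + \frac{68}{3}\right) - 35679} = \frac{13495 + 4529 \left(13253 - 1188\right)}{\frac{287}{9} - 35679} = \frac{13495 + 4529 \cdot 12065}{- \frac{320824}{9}} = \left(13495 + 54642385\right) \left(- \frac{9}{320824}\right) = 54655880 \left(- \frac{9}{320824}\right) = - \frac{61487865}{40103}$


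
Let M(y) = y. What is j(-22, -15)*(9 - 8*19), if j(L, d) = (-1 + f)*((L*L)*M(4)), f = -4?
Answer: 1384240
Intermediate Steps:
j(L, d) = -20*L² (j(L, d) = (-1 - 4)*((L*L)*4) = -5*L²*4 = -20*L²)
j(-22, -15)*(9 - 8*19) = (-20*(-22)²)*(9 - 8*19) = (-20*484)*(9 - 152) = -9680*(-143) = 1384240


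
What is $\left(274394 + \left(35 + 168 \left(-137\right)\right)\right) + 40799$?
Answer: $292212$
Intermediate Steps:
$\left(274394 + \left(35 + 168 \left(-137\right)\right)\right) + 40799 = \left(274394 + \left(35 - 23016\right)\right) + 40799 = \left(274394 - 22981\right) + 40799 = 251413 + 40799 = 292212$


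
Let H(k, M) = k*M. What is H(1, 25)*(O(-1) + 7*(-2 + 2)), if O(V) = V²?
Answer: 25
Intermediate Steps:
H(k, M) = M*k
H(1, 25)*(O(-1) + 7*(-2 + 2)) = (25*1)*((-1)² + 7*(-2 + 2)) = 25*(1 + 7*0) = 25*(1 + 0) = 25*1 = 25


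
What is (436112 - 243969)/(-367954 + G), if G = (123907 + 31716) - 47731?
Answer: -192143/260062 ≈ -0.73884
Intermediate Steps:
G = 107892 (G = 155623 - 47731 = 107892)
(436112 - 243969)/(-367954 + G) = (436112 - 243969)/(-367954 + 107892) = 192143/(-260062) = 192143*(-1/260062) = -192143/260062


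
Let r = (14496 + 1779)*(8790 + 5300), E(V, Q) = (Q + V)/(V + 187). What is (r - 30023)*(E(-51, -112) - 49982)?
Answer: -1558612227998805/136 ≈ -1.1460e+13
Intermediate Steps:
E(V, Q) = (Q + V)/(187 + V)
r = 229314750 (r = 16275*14090 = 229314750)
(r - 30023)*(E(-51, -112) - 49982) = (229314750 - 30023)*((-112 - 51)/(187 - 51) - 49982) = 229284727*(-163/136 - 49982) = 229284727*(-6797715/136) = -1558612227998805/136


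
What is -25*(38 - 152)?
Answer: 2850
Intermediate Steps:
-25*(38 - 152) = -25*(-114) = 2850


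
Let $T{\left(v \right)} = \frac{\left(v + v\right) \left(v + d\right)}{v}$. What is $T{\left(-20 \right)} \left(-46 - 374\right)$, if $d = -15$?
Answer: $29400$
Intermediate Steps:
$T{\left(v \right)} = -30 + 2 v$ ($T{\left(v \right)} = \frac{\left(v + v\right) \left(v - 15\right)}{v} = \frac{2 v \left(-15 + v\right)}{v} = -30 + 2 v$)
$T{\left(-20 \right)} \left(-46 - 374\right) = \left(-30 + 2 \left(-20\right)\right) \left(-46 - 374\right) = \left(-30 - 40\right) \left(-420\right) = \left(-70\right) \left(-420\right) = 29400$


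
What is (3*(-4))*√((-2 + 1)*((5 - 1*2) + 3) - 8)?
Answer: -12*I*√14 ≈ -44.9*I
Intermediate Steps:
(3*(-4))*√((-2 + 1)*((5 - 1*2) + 3) - 8) = -12*√(-((5 - 2) + 3) - 8) = -12*√(-(3 + 3) - 8) = -12*√(-1*6 - 8) = -12*√(-6 - 8) = -12*I*√14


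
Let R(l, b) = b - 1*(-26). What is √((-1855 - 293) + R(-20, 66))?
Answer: 2*I*√514 ≈ 45.343*I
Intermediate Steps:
R(l, b) = 26 + b (R(l, b) = b + 26 = 26 + b)
√((-1855 - 293) + R(-20, 66)) = √((-1855 - 293) + (26 + 66)) = √(-2148 + 92) = √(-2056) = 2*I*√514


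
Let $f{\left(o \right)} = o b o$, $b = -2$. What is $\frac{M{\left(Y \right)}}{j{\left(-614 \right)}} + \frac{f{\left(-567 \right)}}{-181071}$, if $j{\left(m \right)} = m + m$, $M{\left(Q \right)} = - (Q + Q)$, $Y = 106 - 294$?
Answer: $\frac{20041508}{6176533} \approx 3.2448$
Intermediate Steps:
$Y = -188$
$M{\left(Q \right)} = - 2 Q$
$j{\left(m \right)} = 2 m$
$f{\left(o \right)} = - 2 o^{2}$ ($f{\left(o \right)} = o \left(-2\right) o = - 2 o o = - 2 o^{2}$)
$\frac{M{\left(Y \right)}}{j{\left(-614 \right)}} + \frac{f{\left(-567 \right)}}{-181071} = \frac{\left(-2\right) \left(-188\right)}{2 \left(-614\right)} + \frac{\left(-2\right) \left(-567\right)^{2}}{-181071} = \frac{376}{-1228} + \left(-2\right) 321489 \left(- \frac{1}{181071}\right) = 376 \left(- \frac{1}{1228}\right) - - \frac{71442}{20119} = - \frac{94}{307} + \frac{71442}{20119} = \frac{20041508}{6176533}$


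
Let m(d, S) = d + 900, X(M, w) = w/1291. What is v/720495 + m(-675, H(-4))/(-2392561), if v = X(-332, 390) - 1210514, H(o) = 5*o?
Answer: -3739239457669349/2225462254864245 ≈ -1.6802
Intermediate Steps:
X(M, w) = w/1291 (X(M, w) = w*(1/1291) = w/1291)
m(d, S) = 900 + d
v = -1562773184/1291 (v = (1/1291)*390 - 1210514 = 390/1291 - 1210514 = -1562773184/1291 ≈ -1.2105e+6)
v/720495 + m(-675, H(-4))/(-2392561) = -1562773184/1291/720495 + (900 - 675)/(-2392561) = -1562773184/1291*1/720495 + 225*(-1/2392561) = -1562773184/930159045 - 225/2392561 = -3739239457669349/2225462254864245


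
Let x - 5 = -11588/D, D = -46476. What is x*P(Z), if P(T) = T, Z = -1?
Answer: -60992/11619 ≈ -5.2493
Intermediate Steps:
x = 60992/11619 (x = 5 - 11588/(-46476) = 5 - 11588*(-1/46476) = 5 + 2897/11619 = 60992/11619 ≈ 5.2493)
x*P(Z) = (60992/11619)*(-1) = -60992/11619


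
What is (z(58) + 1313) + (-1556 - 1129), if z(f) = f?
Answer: -1314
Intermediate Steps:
(z(58) + 1313) + (-1556 - 1129) = (58 + 1313) + (-1556 - 1129) = 1371 - 2685 = -1314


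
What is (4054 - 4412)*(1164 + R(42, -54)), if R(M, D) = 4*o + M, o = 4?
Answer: -437476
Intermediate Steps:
R(M, D) = 16 + M (R(M, D) = 4*4 + M = 16 + M)
(4054 - 4412)*(1164 + R(42, -54)) = (4054 - 4412)*(1164 + (16 + 42)) = -358*(1164 + 58) = -358*1222 = -437476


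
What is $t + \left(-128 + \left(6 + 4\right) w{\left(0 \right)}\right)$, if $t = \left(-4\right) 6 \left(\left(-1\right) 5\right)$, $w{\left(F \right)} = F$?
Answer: $-8$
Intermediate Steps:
$t = 120$ ($t = \left(-24\right) \left(-5\right) = 120$)
$t + \left(-128 + \left(6 + 4\right) w{\left(0 \right)}\right) = 120 - \left(128 - \left(6 + 4\right) 0\right) = 120 + \left(-128 + 10 \cdot 0\right) = 120 + \left(-128 + 0\right) = 120 - 128 = -8$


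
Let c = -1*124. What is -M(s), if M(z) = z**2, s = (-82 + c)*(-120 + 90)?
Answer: -38192400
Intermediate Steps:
c = -124
s = 6180 (s = (-82 - 124)*(-120 + 90) = -206*(-30) = 6180)
-M(s) = -1*6180**2 = -1*38192400 = -38192400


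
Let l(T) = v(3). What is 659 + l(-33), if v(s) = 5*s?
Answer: 674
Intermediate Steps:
l(T) = 15 (l(T) = 5*3 = 15)
659 + l(-33) = 659 + 15 = 674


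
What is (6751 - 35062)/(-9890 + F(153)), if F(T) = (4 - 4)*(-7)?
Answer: 28311/9890 ≈ 2.8626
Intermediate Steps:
F(T) = 0 (F(T) = 0*(-7) = 0)
(6751 - 35062)/(-9890 + F(153)) = (6751 - 35062)/(-9890 + 0) = -28311/(-9890) = -28311*(-1/9890) = 28311/9890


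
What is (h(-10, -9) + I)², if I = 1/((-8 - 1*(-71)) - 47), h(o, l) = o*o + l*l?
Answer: 8392609/256 ≈ 32784.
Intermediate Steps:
h(o, l) = l² + o² (h(o, l) = o² + l² = l² + o²)
I = 1/16 (I = 1/((-8 + 71) - 47) = 1/(63 - 47) = 1/16 ≈ 0.062500)
(h(-10, -9) + I)² = (((-9)² + (-10)²) + 1/16)² = ((81 + 100) + 1/16)² = (181 + 1/16)² = (2897/16)² = 8392609/256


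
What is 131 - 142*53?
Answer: -7395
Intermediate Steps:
131 - 142*53 = 131 - 7526 = -7395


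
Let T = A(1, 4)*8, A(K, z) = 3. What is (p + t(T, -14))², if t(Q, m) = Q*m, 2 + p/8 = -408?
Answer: 13075456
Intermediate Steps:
p = -3280 (p = -16 + 8*(-408) = -16 - 3264 = -3280)
T = 24 (T = 3*8 = 24)
(p + t(T, -14))² = (-3280 + 24*(-14))² = (-3280 - 336)² = (-3616)² = 13075456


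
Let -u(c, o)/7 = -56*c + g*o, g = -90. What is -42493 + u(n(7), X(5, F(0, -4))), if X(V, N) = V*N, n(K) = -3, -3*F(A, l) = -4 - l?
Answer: -43669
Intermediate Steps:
F(A, l) = 4/3 + l/3 (F(A, l) = -(-4 - l)/3 = 4/3 + l/3)
X(V, N) = N*V
u(c, o) = 392*c + 630*o (u(c, o) = -7*(-56*c - 90*o) = -7*(-90*o - 56*c) = 392*c + 630*o)
-42493 + u(n(7), X(5, F(0, -4))) = -42493 + (392*(-3) + 630*((4/3 + (1/3)*(-4))*5)) = -42493 + (-1176 + 630*((4/3 - 4/3)*5)) = -42493 + (-1176 + 630*(0*5)) = -42493 + (-1176 + 630*0) = -42493 + (-1176 + 0) = -42493 - 1176 = -43669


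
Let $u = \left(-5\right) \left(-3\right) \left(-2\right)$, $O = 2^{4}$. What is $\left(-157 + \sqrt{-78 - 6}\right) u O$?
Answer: $75360 - 960 i \sqrt{21} \approx 75360.0 - 4399.3 i$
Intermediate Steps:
$O = 16$
$u = -30$ ($u = 15 \left(-2\right) = -30$)
$\left(-157 + \sqrt{-78 - 6}\right) u O = \left(-157 + \sqrt{-78 - 6}\right) \left(\left(-30\right) 16\right) = \left(-157 + \sqrt{-84}\right) \left(-480\right) = \left(-157 + 2 i \sqrt{21}\right) \left(-480\right) = 75360 - 960 i \sqrt{21}$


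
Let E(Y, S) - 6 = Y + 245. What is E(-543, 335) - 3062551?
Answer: -3062843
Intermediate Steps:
E(Y, S) = 251 + Y (E(Y, S) = 6 + (Y + 245) = 6 + (245 + Y) = 251 + Y)
E(-543, 335) - 3062551 = (251 - 543) - 3062551 = -292 - 3062551 = -3062843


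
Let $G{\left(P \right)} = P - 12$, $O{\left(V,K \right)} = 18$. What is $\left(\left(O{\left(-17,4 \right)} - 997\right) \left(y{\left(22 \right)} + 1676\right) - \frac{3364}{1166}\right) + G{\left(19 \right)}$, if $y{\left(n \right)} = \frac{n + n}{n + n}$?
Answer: $- \frac{957157090}{583} \approx -1.6418 \cdot 10^{6}$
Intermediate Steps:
$G{\left(P \right)} = -12 + P$ ($G{\left(P \right)} = P - 12 = -12 + P$)
$y{\left(n \right)} = 1$ ($y{\left(n \right)} = \frac{2 n}{2 n} = 2 n \frac{1}{2 n} = 1$)
$\left(\left(O{\left(-17,4 \right)} - 997\right) \left(y{\left(22 \right)} + 1676\right) - \frac{3364}{1166}\right) + G{\left(19 \right)} = \left(\left(18 - 997\right) \left(1 + 1676\right) - \frac{3364}{1166}\right) + \left(-12 + 19\right) = \left(\left(-979\right) 1677 - \frac{1682}{583}\right) + 7 = \left(-1641783 - \frac{1682}{583}\right) + 7 = - \frac{957161171}{583} + 7 = - \frac{957157090}{583}$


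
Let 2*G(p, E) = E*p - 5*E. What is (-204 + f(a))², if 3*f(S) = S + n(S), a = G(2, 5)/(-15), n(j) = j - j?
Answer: 1495729/36 ≈ 41548.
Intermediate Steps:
n(j) = 0
G(p, E) = -5*E/2 + E*p/2 (G(p, E) = (E*p - 5*E)/2 = (-5*E + E*p)/2 = -5*E/2 + E*p/2)
a = ½ (a = ((½)*5*(-5 + 2))/(-15) = ((½)*5*(-3))*(-1/15) = -15/2*(-1/15) = ½ ≈ 0.50000)
f(S) = S/3 (f(S) = (S + 0)/3 = S/3)
(-204 + f(a))² = (-204 + (⅓)*(½))² = (-204 + ⅙)² = (-1223/6)² = 1495729/36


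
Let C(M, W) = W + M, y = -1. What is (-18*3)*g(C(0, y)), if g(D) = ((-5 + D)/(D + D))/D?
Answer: 162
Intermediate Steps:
C(M, W) = M + W
g(D) = (-5 + D)/(2*D²) (g(D) = ((-5 + D)/((2*D)))/D = ((-5 + D)*(1/(2*D)))/D = ((-5 + D)/(2*D))/D = (-5 + D)/(2*D²))
(-18*3)*g(C(0, y)) = (-18*3)*((-5 + (0 - 1))/(2*(0 - 1)²)) = -27*(-5 - 1)/(-1)² = -27*(-6) = -54*(-3) = 162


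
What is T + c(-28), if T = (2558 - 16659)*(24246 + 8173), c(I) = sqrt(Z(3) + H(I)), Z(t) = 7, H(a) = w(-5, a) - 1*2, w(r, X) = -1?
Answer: -457140317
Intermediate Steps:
H(a) = -3 (H(a) = -1 - 1*2 = -1 - 2 = -3)
c(I) = 2 (c(I) = sqrt(7 - 3) = sqrt(4) = 2)
T = -457140319 (T = -14101*32419 = -457140319)
T + c(-28) = -457140319 + 2 = -457140317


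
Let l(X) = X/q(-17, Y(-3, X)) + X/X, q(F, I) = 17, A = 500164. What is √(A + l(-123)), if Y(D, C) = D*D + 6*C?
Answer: √144545594/17 ≈ 707.22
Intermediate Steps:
Y(D, C) = D² + 6*C
l(X) = 1 + X/17 (l(X) = X/17 + X/X = X*(1/17) + 1 = X/17 + 1 = 1 + X/17)
√(A + l(-123)) = √(500164 + (1 + (1/17)*(-123))) = √(500164 + (1 - 123/17)) = √(500164 - 106/17) = √(8502682/17) = √144545594/17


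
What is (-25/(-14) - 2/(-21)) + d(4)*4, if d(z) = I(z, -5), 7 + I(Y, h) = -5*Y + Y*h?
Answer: -7817/42 ≈ -186.12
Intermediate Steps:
I(Y, h) = -7 - 5*Y + Y*h (I(Y, h) = -7 + (-5*Y + Y*h) = -7 - 5*Y + Y*h)
d(z) = -7 - 10*z (d(z) = -7 - 5*z + z*(-5) = -7 - 5*z - 5*z = -7 - 10*z)
(-25/(-14) - 2/(-21)) + d(4)*4 = (-25/(-14) - 2/(-21)) + (-7 - 10*4)*4 = (-25*(-1/14) - 2*(-1/21)) + (-7 - 40)*4 = (25/14 + 2/21) - 47*4 = 79/42 - 188 = -7817/42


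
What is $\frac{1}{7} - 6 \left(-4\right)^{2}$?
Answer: $- \frac{671}{7} \approx -95.857$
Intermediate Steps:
$\frac{1}{7} - 6 \left(-4\right)^{2} = \frac{1}{7} - 96 = - \frac{671}{7}$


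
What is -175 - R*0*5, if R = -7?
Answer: -175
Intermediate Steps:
-175 - R*0*5 = -175 - (-7*0)*5 = -175 - 0*5 = -175 - 1*0 = -175 + 0 = -175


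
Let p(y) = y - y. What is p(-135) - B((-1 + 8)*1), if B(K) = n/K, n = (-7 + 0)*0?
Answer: 0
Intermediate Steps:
p(y) = 0
n = 0 (n = -7*0 = 0)
B(K) = 0 (B(K) = 0/K = 0)
p(-135) - B((-1 + 8)*1) = 0 - 1*0 = 0 + 0 = 0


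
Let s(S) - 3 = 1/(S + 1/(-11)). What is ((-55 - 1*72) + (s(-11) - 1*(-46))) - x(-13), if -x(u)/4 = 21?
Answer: 721/122 ≈ 5.9098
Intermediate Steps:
x(u) = -84 (x(u) = -4*21 = -84)
s(S) = 3 + 1/(-1/11 + S) (s(S) = 3 + 1/(S + 1/(-11)) = 3 + 1/(S - 1/11) = 3 + 1/(-1/11 + S))
((-55 - 1*72) + (s(-11) - 1*(-46))) - x(-13) = ((-55 - 1*72) + ((8 + 33*(-11))/(-1 + 11*(-11)) - 1*(-46))) - 1*(-84) = ((-55 - 72) + ((8 - 363)/(-1 - 121) + 46)) + 84 = (-127 + (-355/(-122) + 46)) + 84 = (-127 + (-1/122*(-355) + 46)) + 84 = (-127 + (355/122 + 46)) + 84 = (-127 + 5967/122) + 84 = -9527/122 + 84 = 721/122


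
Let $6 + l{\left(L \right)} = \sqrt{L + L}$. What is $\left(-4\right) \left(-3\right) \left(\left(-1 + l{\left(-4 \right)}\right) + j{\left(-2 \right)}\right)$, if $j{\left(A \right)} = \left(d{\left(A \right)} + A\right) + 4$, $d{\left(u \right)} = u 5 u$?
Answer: $180 + 24 i \sqrt{2} \approx 180.0 + 33.941 i$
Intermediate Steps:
$d{\left(u \right)} = 5 u^{2}$ ($d{\left(u \right)} = 5 u u = 5 u^{2}$)
$l{\left(L \right)} = -6 + \sqrt{2} \sqrt{L}$ ($l{\left(L \right)} = -6 + \sqrt{L + L} = -6 + \sqrt{2 L} = -6 + \sqrt{2} \sqrt{L}$)
$j{\left(A \right)} = 4 + A + 5 A^{2}$ ($j{\left(A \right)} = \left(5 A^{2} + A\right) + 4 = \left(A + 5 A^{2}\right) + 4 = 4 + A + 5 A^{2}$)
$\left(-4\right) \left(-3\right) \left(\left(-1 + l{\left(-4 \right)}\right) + j{\left(-2 \right)}\right) = \left(-4\right) \left(-3\right) \left(\left(-1 - \left(6 - \sqrt{2} \sqrt{-4}\right)\right) + \left(4 - 2 + 5 \left(-2\right)^{2}\right)\right) = 12 \left(\left(-1 - \left(6 - \sqrt{2} \cdot 2 i\right)\right) + \left(4 - 2 + 5 \cdot 4\right)\right) = 12 \left(\left(-1 - \left(6 - 2 i \sqrt{2}\right)\right) + \left(4 - 2 + 20\right)\right) = 12 \left(\left(-7 + 2 i \sqrt{2}\right) + 22\right) = 12 \left(15 + 2 i \sqrt{2}\right) = 180 + 24 i \sqrt{2}$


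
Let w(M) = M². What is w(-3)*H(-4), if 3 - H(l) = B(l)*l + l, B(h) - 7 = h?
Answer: 171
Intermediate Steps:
B(h) = 7 + h
H(l) = 3 - l - l*(7 + l) (H(l) = 3 - ((7 + l)*l + l) = 3 - (l*(7 + l) + l) = 3 - (l + l*(7 + l)) = 3 + (-l - l*(7 + l)) = 3 - l - l*(7 + l))
w(-3)*H(-4) = (-3)²*(3 - 1*(-4) - 1*(-4)*(7 - 4)) = 9*(3 + 4 - 1*(-4)*3) = 9*(3 + 4 + 12) = 9*19 = 171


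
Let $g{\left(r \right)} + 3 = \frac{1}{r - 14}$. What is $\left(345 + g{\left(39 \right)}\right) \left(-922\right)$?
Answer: $- \frac{7884022}{25} \approx -3.1536 \cdot 10^{5}$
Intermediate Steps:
$g{\left(r \right)} = -3 + \frac{1}{-14 + r}$ ($g{\left(r \right)} = -3 + \frac{1}{r - 14} = -3 + \frac{1}{-14 + r}$)
$\left(345 + g{\left(39 \right)}\right) \left(-922\right) = \left(345 + \frac{43 - 117}{-14 + 39}\right) \left(-922\right) = \left(345 + \frac{43 - 117}{25}\right) \left(-922\right) = \left(345 + \frac{1}{25} \left(-74\right)\right) \left(-922\right) = \left(345 - \frac{74}{25}\right) \left(-922\right) = \frac{8551}{25} \left(-922\right) = - \frac{7884022}{25}$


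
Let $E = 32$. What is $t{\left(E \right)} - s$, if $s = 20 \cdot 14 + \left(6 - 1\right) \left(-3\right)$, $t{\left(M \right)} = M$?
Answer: $-233$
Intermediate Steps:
$s = 265$ ($s = 280 + 5 \left(-3\right) = 280 - 15 = 265$)
$t{\left(E \right)} - s = 32 - 265 = -233$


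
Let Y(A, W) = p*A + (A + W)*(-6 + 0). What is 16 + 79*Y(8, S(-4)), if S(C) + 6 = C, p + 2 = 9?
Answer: 5388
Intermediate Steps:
p = 7 (p = -2 + 9 = 7)
S(C) = -6 + C
Y(A, W) = A - 6*W (Y(A, W) = 7*A + (A + W)*(-6 + 0) = 7*A + (A + W)*(-6) = 7*A + (-6*A - 6*W) = A - 6*W)
16 + 79*Y(8, S(-4)) = 16 + 79*(8 - 6*(-6 - 4)) = 16 + 79*(8 - 6*(-10)) = 16 + 79*(8 + 60) = 16 + 79*68 = 16 + 5372 = 5388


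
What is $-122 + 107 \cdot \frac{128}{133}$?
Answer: $- \frac{2530}{133} \approx -19.023$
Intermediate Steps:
$-122 + 107 \cdot \frac{128}{133} = -122 + \frac{13696}{133} = - \frac{2530}{133}$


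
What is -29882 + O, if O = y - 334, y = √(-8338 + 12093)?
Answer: -30216 + √3755 ≈ -30155.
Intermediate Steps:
y = √3755 ≈ 61.278
O = -334 + √3755 (O = √3755 - 334 = -334 + √3755 ≈ -272.72)
-29882 + O = -29882 + (-334 + √3755) = -30216 + √3755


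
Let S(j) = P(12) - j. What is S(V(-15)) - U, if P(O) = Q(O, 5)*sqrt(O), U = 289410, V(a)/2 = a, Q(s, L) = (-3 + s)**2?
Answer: -289380 + 162*sqrt(3) ≈ -2.8910e+5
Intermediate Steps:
V(a) = 2*a
P(O) = sqrt(O)*(-3 + O)**2 (P(O) = (-3 + O)**2*sqrt(O) = sqrt(O)*(-3 + O)**2)
S(j) = -j + 162*sqrt(3) (S(j) = sqrt(12)*(-3 + 12)**2 - j = (2*sqrt(3))*9**2 - j = (2*sqrt(3))*81 - j = 162*sqrt(3) - j = -j + 162*sqrt(3))
S(V(-15)) - U = (-2*(-15) + 162*sqrt(3)) - 1*289410 = (-1*(-30) + 162*sqrt(3)) - 289410 = (30 + 162*sqrt(3)) - 289410 = -289380 + 162*sqrt(3)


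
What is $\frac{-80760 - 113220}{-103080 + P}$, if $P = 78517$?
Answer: $\frac{193980}{24563} \approx 7.8972$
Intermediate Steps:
$\frac{-80760 - 113220}{-103080 + P} = \frac{-80760 - 113220}{-103080 + 78517} = - \frac{193980}{-24563} = \left(-193980\right) \left(- \frac{1}{24563}\right) = \frac{193980}{24563}$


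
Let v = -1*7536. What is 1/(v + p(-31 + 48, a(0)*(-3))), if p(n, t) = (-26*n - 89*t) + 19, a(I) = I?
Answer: -1/7959 ≈ -0.00012564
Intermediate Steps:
p(n, t) = 19 - 89*t - 26*n (p(n, t) = (-89*t - 26*n) + 19 = 19 - 89*t - 26*n)
v = -7536
1/(v + p(-31 + 48, a(0)*(-3))) = 1/(-7536 + (19 - 0*(-3) - 26*(-31 + 48))) = 1/(-7536 + (19 - 89*0 - 26*17)) = 1/(-7536 + (19 + 0 - 442)) = 1/(-7536 - 423) = 1/(-7959) = -1/7959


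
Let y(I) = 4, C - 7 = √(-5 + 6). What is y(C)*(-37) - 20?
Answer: -168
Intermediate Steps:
C = 8 (C = 7 + √(-5 + 6) = 7 + √1 = 7 + 1 = 8)
y(C)*(-37) - 20 = 4*(-37) - 20 = -148 - 20 = -168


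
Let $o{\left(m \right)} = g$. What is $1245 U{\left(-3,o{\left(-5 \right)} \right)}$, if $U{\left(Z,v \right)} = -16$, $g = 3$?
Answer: $-19920$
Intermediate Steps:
$o{\left(m \right)} = 3$
$1245 U{\left(-3,o{\left(-5 \right)} \right)} = 1245 \left(-16\right) = -19920$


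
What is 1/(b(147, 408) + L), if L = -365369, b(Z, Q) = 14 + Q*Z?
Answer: -1/305379 ≈ -3.2746e-6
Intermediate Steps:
1/(b(147, 408) + L) = 1/((14 + 408*147) - 365369) = 1/((14 + 59976) - 365369) = 1/(59990 - 365369) = 1/(-305379) = -1/305379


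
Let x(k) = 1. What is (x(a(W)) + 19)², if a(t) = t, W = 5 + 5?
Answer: 400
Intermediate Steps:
W = 10
(x(a(W)) + 19)² = (1 + 19)² = 20² = 400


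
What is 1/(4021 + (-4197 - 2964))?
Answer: -1/3140 ≈ -0.00031847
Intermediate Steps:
1/(4021 + (-4197 - 2964)) = 1/(4021 - 7161) = 1/(-3140) = -1/3140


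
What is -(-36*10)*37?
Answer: 13320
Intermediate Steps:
-(-36*10)*37 = -(-360)*37 = -1*(-13320) = 13320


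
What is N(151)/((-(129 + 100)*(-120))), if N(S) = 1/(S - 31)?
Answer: 1/3297600 ≈ 3.0325e-7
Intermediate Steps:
N(S) = 1/(-31 + S)
N(151)/((-(129 + 100)*(-120))) = 1/((-31 + 151)*((-(129 + 100)*(-120)))) = 1/(120*((-229*(-120)))) = 1/(120*((-1*(-27480)))) = (1/120)/27480 = (1/120)*(1/27480) = 1/3297600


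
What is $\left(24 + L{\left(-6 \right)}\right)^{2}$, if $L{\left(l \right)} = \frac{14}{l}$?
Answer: $\frac{4225}{9} \approx 469.44$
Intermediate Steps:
$\left(24 + L{\left(-6 \right)}\right)^{2} = \left(24 + \frac{14}{-6}\right)^{2} = \left(24 + 14 \left(- \frac{1}{6}\right)\right)^{2} = \left(24 - \frac{7}{3}\right)^{2} = \left(\frac{65}{3}\right)^{2} = \frac{4225}{9}$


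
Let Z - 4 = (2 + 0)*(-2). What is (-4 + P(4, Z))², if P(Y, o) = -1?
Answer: 25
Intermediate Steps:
Z = 0 (Z = 4 + (2 + 0)*(-2) = 4 + 2*(-2) = 4 - 4 = 0)
(-4 + P(4, Z))² = (-4 - 1)² = (-5)² = 25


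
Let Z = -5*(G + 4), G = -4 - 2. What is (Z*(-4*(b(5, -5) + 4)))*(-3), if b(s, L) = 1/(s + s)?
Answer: 492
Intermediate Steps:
b(s, L) = 1/(2*s)
G = -6
Z = 10 (Z = -5*(-6 + 4) = -5*(-2) = 10)
(Z*(-4*(b(5, -5) + 4)))*(-3) = (10*(-4*((½)/5 + 4)))*(-3) = (10*(-4*((½)*(⅕) + 4)))*(-3) = (10*(-4*(⅒ + 4)))*(-3) = (10*(-4*41/10))*(-3) = (10*(-82/5))*(-3) = -164*(-3) = 492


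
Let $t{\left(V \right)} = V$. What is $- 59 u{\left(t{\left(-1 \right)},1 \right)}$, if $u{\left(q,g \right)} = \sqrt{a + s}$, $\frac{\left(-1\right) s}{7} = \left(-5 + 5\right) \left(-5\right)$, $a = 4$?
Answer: $-118$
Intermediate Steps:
$s = 0$ ($s = - 7 \left(-5 + 5\right) \left(-5\right) = - 7 \cdot 0 \left(-5\right) = \left(-7\right) 0 = 0$)
$u{\left(q,g \right)} = 2$ ($u{\left(q,g \right)} = \sqrt{4 + 0} = \sqrt{4} = 2$)
$- 59 u{\left(t{\left(-1 \right)},1 \right)} = \left(-59\right) 2 = -118$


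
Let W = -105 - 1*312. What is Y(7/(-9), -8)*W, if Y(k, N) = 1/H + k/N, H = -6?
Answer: 695/24 ≈ 28.958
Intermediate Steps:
Y(k, N) = -⅙ + k/N (Y(k, N) = 1/(-6) + k/N = 1*(-⅙) + k/N = -⅙ + k/N)
W = -417 (W = -105 - 312 = -417)
Y(7/(-9), -8)*W = ((7/(-9) - ⅙*(-8))/(-8))*(-417) = -(7*(-⅑) + 4/3)/8*(-417) = -(-7/9 + 4/3)/8*(-417) = -⅛*5/9*(-417) = -5/72*(-417) = 695/24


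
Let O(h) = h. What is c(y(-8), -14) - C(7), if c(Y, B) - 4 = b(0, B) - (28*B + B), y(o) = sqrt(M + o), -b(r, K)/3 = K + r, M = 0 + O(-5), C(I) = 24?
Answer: 428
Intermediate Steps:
M = -5 (M = 0 - 5 = -5)
b(r, K) = -3*K - 3*r (b(r, K) = -3*(K + r) = -3*K - 3*r)
y(o) = sqrt(-5 + o)
c(Y, B) = 4 - 32*B (c(Y, B) = 4 + ((-3*B - 3*0) - (28*B + B)) = 4 + ((-3*B + 0) - 29*B) = 4 + (-3*B - 29*B) = 4 - 32*B)
c(y(-8), -14) - C(7) = (4 - 32*(-14)) - 1*24 = (4 + 448) - 24 = 452 - 24 = 428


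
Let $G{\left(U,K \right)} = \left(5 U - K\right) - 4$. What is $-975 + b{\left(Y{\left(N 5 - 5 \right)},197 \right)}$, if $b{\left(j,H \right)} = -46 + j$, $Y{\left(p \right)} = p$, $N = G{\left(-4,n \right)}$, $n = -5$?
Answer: $-1121$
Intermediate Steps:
$G{\left(U,K \right)} = -4 - K + 5 U$ ($G{\left(U,K \right)} = \left(- K + 5 U\right) - 4 = -4 - K + 5 U$)
$N = -19$ ($N = -4 - -5 + 5 \left(-4\right) = -4 + 5 - 20 = -19$)
$-975 + b{\left(Y{\left(N 5 - 5 \right)},197 \right)} = -975 - 146 = -1121$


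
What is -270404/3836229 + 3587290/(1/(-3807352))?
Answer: -52395506299671292724/3836229 ≈ -1.3658e+13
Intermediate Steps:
-270404/3836229 + 3587290/(1/(-3807352)) = -270404*1/3836229 + 3587290/(-1/3807352) = -270404/3836229 + 3587290*(-3807352) = -270404/3836229 - 13658075756080 = -52395506299671292724/3836229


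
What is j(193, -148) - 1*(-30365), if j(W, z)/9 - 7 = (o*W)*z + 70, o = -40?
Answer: 10314098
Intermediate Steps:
j(W, z) = 693 - 360*W*z (j(W, z) = 63 + 9*((-40*W)*z + 70) = 63 + 9*(-40*W*z + 70) = 63 + 9*(70 - 40*W*z) = 63 + (630 - 360*W*z) = 693 - 360*W*z)
j(193, -148) - 1*(-30365) = (693 - 360*193*(-148)) - 1*(-30365) = (693 + 10283040) + 30365 = 10283733 + 30365 = 10314098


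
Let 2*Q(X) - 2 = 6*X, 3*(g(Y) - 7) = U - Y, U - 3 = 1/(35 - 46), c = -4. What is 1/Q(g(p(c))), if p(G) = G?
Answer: 11/318 ≈ 0.034591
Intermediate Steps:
U = 32/11 (U = 3 + 1/(35 - 46) = 3 + 1/(-11) = 3 - 1/11 = 32/11 ≈ 2.9091)
g(Y) = 263/33 - Y/3 (g(Y) = 7 + (32/11 - Y)/3 = 7 + (32/33 - Y/3) = 263/33 - Y/3)
Q(X) = 1 + 3*X (Q(X) = 1 + (6*X)/2 = 1 + 3*X)
1/Q(g(p(c))) = 1/(1 + 3*(263/33 - ⅓*(-4))) = 1/(1 + 3*(263/33 + 4/3)) = 1/(1 + 3*(307/33)) = 1/(1 + 307/11) = 1/(318/11) = 11/318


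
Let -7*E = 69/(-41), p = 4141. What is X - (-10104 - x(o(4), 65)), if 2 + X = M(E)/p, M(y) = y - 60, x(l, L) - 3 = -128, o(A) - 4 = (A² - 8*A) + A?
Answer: 11857318108/1188467 ≈ 9977.0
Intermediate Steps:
o(A) = 4 + A² - 7*A (o(A) = 4 + ((A² - 8*A) + A) = 4 + (A² - 7*A) = 4 + A² - 7*A)
x(l, L) = -125 (x(l, L) = 3 - 128 = -125)
E = 69/287 (E = -69/(7*(-41)) = -69*(-1)/(7*41) = -⅐*(-69/41) = 69/287 ≈ 0.24042)
M(y) = -60 + y
X = -2394085/1188467 (X = -2 + (-60 + 69/287)/4141 = -2 - 17151/287*1/4141 = -2 - 17151/1188467 = -2394085/1188467 ≈ -2.0144)
X - (-10104 - x(o(4), 65)) = -2394085/1188467 - (-10104 - 1*(-125)) = -2394085/1188467 - (-10104 + 125) = -2394085/1188467 - 1*(-9979) = -2394085/1188467 + 9979 = 11857318108/1188467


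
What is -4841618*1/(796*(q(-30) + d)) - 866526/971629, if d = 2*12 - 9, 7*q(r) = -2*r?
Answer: -16521802357447/63806876430 ≈ -258.93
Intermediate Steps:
q(r) = -2*r/7 (q(r) = (-2*r)/7 = -2*r/7)
d = 15 (d = 24 - 9 = 15)
-4841618*1/(796*(q(-30) + d)) - 866526/971629 = -4841618*1/(796*(-2/7*(-30) + 15)) - 866526/971629 = -4841618*1/(796*(60/7 + 15)) - 866526*1/971629 = -4841618/((165/7)*796) - 866526/971629 = -4841618/131340/7 - 866526/971629 = -4841618*7/131340 - 866526/971629 = -16945663/65670 - 866526/971629 = -16521802357447/63806876430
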